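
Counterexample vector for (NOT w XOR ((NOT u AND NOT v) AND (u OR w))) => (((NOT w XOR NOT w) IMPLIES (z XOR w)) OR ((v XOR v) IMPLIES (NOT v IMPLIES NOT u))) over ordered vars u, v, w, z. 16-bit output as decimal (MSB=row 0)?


F1 = (NOT w XOR ((NOT u AND NOT v) AND (u OR w)))
F2 = (((NOT w XOR NOT w) IMPLIES (z XOR w)) OR ((v XOR v) IMPLIES (NOT v IMPLIES NOT u)))
Counterexample to F1=>F2 is where F1=1 and F2=0.
Evaluate each row (bits = u,v,w,z, MSB first):
  row 0 [0000]: F1=1 F2=1 -> F1&~F2 -> 0
  row 1 [0001]: F1=1 F2=1 -> F1&~F2 -> 0
  row 2 [0010]: F1=1 F2=1 -> F1&~F2 -> 0
  row 3 [0011]: F1=1 F2=1 -> F1&~F2 -> 0
  row 4 [0100]: F1=1 F2=1 -> F1&~F2 -> 0
  row 5 [0101]: F1=1 F2=1 -> F1&~F2 -> 0
  row 6 [0110]: F1=0 F2=1 -> F1&~F2 -> 0
  row 7 [0111]: F1=0 F2=1 -> F1&~F2 -> 0
  row 8 [1000]: F1=1 F2=1 -> F1&~F2 -> 0
  row 9 [1001]: F1=1 F2=1 -> F1&~F2 -> 0
  row 10 [1010]: F1=0 F2=1 -> F1&~F2 -> 0
  row 11 [1011]: F1=0 F2=1 -> F1&~F2 -> 0
  row 12 [1100]: F1=1 F2=1 -> F1&~F2 -> 0
  row 13 [1101]: F1=1 F2=1 -> F1&~F2 -> 0
  row 14 [1110]: F1=0 F2=1 -> F1&~F2 -> 0
  row 15 [1111]: F1=0 F2=1 -> F1&~F2 -> 0
Full result column, 4 rows per line (u,v fixed per line; w,z runs 00..11 left to right):
  rows 0-3 [u,v=00]: 0000  = hex 0
  rows 4-7 [u,v=01]: 0000  = hex 0
  rows 8-11 [u,v=10]: 0000  = hex 0
  rows 12-15 [u,v=11]: 0000  = hex 0
Counterexample vector (row 0 .. row 15) = 0000000000000000
Output column grouped in 4s = 0000 0000 0000 0000 = 0x0000
Convert to decimal digit by digit (value = value*16 + digit):
  0 -> 0
  0*16 + 0 = 0
  0*16 + 0 = 0
  0*16 + 0 = 0
Decimal = 0

0


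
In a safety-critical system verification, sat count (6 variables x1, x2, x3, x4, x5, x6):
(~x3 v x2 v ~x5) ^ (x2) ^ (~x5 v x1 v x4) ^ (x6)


CNF with 4 clauses over 6 vars (64 assignments).
An assignment satisfies CNF iff every clause has >=1 true literal.
Check each row (bits = x1,x2,x3,x4,x5,x6; clause T/F shown):
  row 0 [000000]: clauses=TFTF -> 0
  row 1 [000001]: clauses=TFTT -> 0
  row 2 [000010]: clauses=TFFF -> 0
  row 3 [000011]: clauses=TFFT -> 0
  row 4 [000100]: clauses=TFTF -> 0
  (every remaining row is evaluated the same way; all 64 results are listed next)
Full result column, 8 rows per line (x1,x2,x3 fixed per line; x4,x5,x6 runs 000..111 left to right):
  rows 0-7 [x1,x2,x3=000]: 00000000  (ones: 0)
  rows 8-15 [x1,x2,x3=001]: 00000000  (ones: 0)
  rows 16-23 [x1,x2,x3=010]: 01000101  (ones: 3)
  rows 24-31 [x1,x2,x3=011]: 01000101  (ones: 3)
  rows 32-39 [x1,x2,x3=100]: 00000000  (ones: 0)
  rows 40-47 [x1,x2,x3=101]: 00000000  (ones: 0)
  rows 48-55 [x1,x2,x3=110]: 01010101  (ones: 4)
  rows 56-63 [x1,x2,x3=111]: 01010101  (ones: 4)
Satisfying assignments = 0+0+3+3+0+0+4+4 = 14

14


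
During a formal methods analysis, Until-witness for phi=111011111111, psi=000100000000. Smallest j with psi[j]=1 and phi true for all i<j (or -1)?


(phi U psi) at 0: need smallest j with psi[j]=1 and phi[i]=1 for all i in [0,j).
Scan from step 0:
  step 0: phi=1, psi=0 -> continue
  step 1: phi=1, psi=0 -> continue
  step 2: phi=1, psi=0 -> continue
  step 3: psi=1 and phi held for [0,3) -> witness found
Witness step = 3

3


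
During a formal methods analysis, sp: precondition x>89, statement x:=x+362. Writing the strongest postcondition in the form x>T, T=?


Formula: sp(P, x:=E) = exists old_x. (x = E[old_x/x]) AND P[old_x/x] (old_x is the value of x before the assignment; eliminate old_x by solving x = E[old_x/x] for old_x)
Step 1: Precondition P: x>89, i.e. old_x > 89
Step 2: Assignment gives x = old_x + 362, so old_x = x - 362
Step 3: Substitute into P: x - 362 > 89
Step 4: Simplify: x > 89+362 = 451

451


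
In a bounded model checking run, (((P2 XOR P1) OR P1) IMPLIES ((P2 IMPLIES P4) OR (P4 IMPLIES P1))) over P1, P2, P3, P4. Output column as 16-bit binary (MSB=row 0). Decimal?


Formula: (((P2 XOR P1) OR P1) IMPLIES ((P2 IMPLIES P4) OR (P4 IMPLIES P1))) over P1, P2, P3, P4 (16 rows)
Evaluate each row (bits = P1,P2,P3,P4, MSB first):
  row 0 [0000]: (((0 XOR 0) OR 0) IMPLIES ((0 IMPLIES 0) OR (0 IMPLIES 0))) -> 1
  row 1 [0001]: (((0 XOR 0) OR 0) IMPLIES ((0 IMPLIES 1) OR (1 IMPLIES 0))) -> 1
  row 2 [0010]: (((0 XOR 0) OR 0) IMPLIES ((0 IMPLIES 0) OR (0 IMPLIES 0))) -> 1
  row 3 [0011]: (((0 XOR 0) OR 0) IMPLIES ((0 IMPLIES 1) OR (1 IMPLIES 0))) -> 1
  row 4 [0100]: (((1 XOR 0) OR 0) IMPLIES ((1 IMPLIES 0) OR (0 IMPLIES 0))) -> 1
  row 5 [0101]: (((1 XOR 0) OR 0) IMPLIES ((1 IMPLIES 1) OR (1 IMPLIES 0))) -> 1
  row 6 [0110]: (((1 XOR 0) OR 0) IMPLIES ((1 IMPLIES 0) OR (0 IMPLIES 0))) -> 1
  row 7 [0111]: (((1 XOR 0) OR 0) IMPLIES ((1 IMPLIES 1) OR (1 IMPLIES 0))) -> 1
  row 8 [1000]: (((0 XOR 1) OR 1) IMPLIES ((0 IMPLIES 0) OR (0 IMPLIES 1))) -> 1
  row 9 [1001]: (((0 XOR 1) OR 1) IMPLIES ((0 IMPLIES 1) OR (1 IMPLIES 1))) -> 1
  row 10 [1010]: (((0 XOR 1) OR 1) IMPLIES ((0 IMPLIES 0) OR (0 IMPLIES 1))) -> 1
  row 11 [1011]: (((0 XOR 1) OR 1) IMPLIES ((0 IMPLIES 1) OR (1 IMPLIES 1))) -> 1
  row 12 [1100]: (((1 XOR 1) OR 1) IMPLIES ((1 IMPLIES 0) OR (0 IMPLIES 1))) -> 1
  row 13 [1101]: (((1 XOR 1) OR 1) IMPLIES ((1 IMPLIES 1) OR (1 IMPLIES 1))) -> 1
  row 14 [1110]: (((1 XOR 1) OR 1) IMPLIES ((1 IMPLIES 0) OR (0 IMPLIES 1))) -> 1
  row 15 [1111]: (((1 XOR 1) OR 1) IMPLIES ((1 IMPLIES 1) OR (1 IMPLIES 1))) -> 1
Full result column, 4 rows per line (P1,P2 fixed per line; P3,P4 runs 00..11 left to right):
  rows 0-3 [P1,P2=00]: 1111  = hex F
  rows 4-7 [P1,P2=01]: 1111  = hex F
  rows 8-11 [P1,P2=10]: 1111  = hex F
  rows 12-15 [P1,P2=11]: 1111  = hex F
Output column (row 0 .. row 15) = 1111111111111111
Output column grouped in 4s = 1111 1111 1111 1111 = 0xFFFF
Convert to decimal digit by digit (value = value*16 + digit):
  F -> 15
  15*16 + 15 (F) = 255
  255*16 + 15 (F) = 4095
  4095*16 + 15 (F) = 65535
Decimal = 65535

65535


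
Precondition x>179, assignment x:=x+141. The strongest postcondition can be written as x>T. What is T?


Formula: sp(P, x:=E) = exists old_x. (x = E[old_x/x]) AND P[old_x/x] (old_x is the value of x before the assignment; eliminate old_x by solving x = E[old_x/x] for old_x)
Step 1: Precondition P: x>179, i.e. old_x > 179
Step 2: Assignment gives x = old_x + 141, so old_x = x - 141
Step 3: Substitute into P: x - 141 > 179
Step 4: Simplify: x > 179+141 = 320

320


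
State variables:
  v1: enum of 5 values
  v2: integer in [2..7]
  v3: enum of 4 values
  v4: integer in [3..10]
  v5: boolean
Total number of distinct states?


State space = product of domain sizes of all variables.
Domain sizes:
  v1 (enum of 5 values): 5
  v2 (integer in [2..7]): 6
  v3 (enum of 4 values): 4
  v4 (integer in [3..10]): 8
  v5 (boolean): 2
Product = 5 * 6 * 4 * 8 * 2 = 1920

1920


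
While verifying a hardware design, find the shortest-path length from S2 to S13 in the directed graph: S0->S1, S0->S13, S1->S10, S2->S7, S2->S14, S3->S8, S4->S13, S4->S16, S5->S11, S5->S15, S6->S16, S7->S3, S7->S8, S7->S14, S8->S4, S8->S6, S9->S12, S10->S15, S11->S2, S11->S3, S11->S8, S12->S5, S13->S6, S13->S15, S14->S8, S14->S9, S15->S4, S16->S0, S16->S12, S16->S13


BFS layer-by-layer from S2:
  dist 0: {S2}
  dist 1: {S7, S14}
  dist 2: {S3, S8, S9}
  dist 3: {S4, S6, S12}
  dist 4: {S5, S13, S16}
  -> S13 reached at distance 4
Shortest path length = 4

4


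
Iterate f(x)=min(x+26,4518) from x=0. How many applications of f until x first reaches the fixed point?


Step 1: x=0, cap=4518, increment=26
Step 2: x grows by 26 each step until capped at 4518; fixed point is x=4518
Step 3: iterations = ceil(4518/26) = 174

174


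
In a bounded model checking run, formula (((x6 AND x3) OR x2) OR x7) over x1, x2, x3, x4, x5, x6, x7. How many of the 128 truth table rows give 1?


Formula: (((x6 AND x3) OR x2) OR x7) over 7 vars (128 rows)
Evaluate each row (x1, x2, x3, x4, x5, x6, x7 as bits, MSB first):
  row 0 [0000000]: (((0 AND 0) OR 0) OR 0) -> 0
  row 1 [0000001]: (((0 AND 0) OR 0) OR 1) -> 1
  row 2 [0000010]: (((1 AND 0) OR 0) OR 0) -> 0
  row 3 [0000011]: (((1 AND 0) OR 0) OR 1) -> 1
  row 4 [0000100]: (((0 AND 0) OR 0) OR 0) -> 0
  (every remaining row is evaluated the same way; all 128 results are listed next)
Full result column, 8 rows per line (x1,x2,x3,x4 fixed per line; x5,x6,x7 runs 000..111 left to right):
  rows 0-7 [x1,x2,x3,x4=0000]: 01010101  (ones: 4)
  rows 8-15 [x1,x2,x3,x4=0001]: 01010101  (ones: 4)
  rows 16-23 [x1,x2,x3,x4=0010]: 01110111  (ones: 6)
  rows 24-31 [x1,x2,x3,x4=0011]: 01110111  (ones: 6)
  rows 32-39 [x1,x2,x3,x4=0100]: 11111111  (ones: 8)
  rows 40-47 [x1,x2,x3,x4=0101]: 11111111  (ones: 8)
  rows 48-55 [x1,x2,x3,x4=0110]: 11111111  (ones: 8)
  rows 56-63 [x1,x2,x3,x4=0111]: 11111111  (ones: 8)
  rows 64-71 [x1,x2,x3,x4=1000]: 01010101  (ones: 4)
  rows 72-79 [x1,x2,x3,x4=1001]: 01010101  (ones: 4)
  rows 80-87 [x1,x2,x3,x4=1010]: 01110111  (ones: 6)
  rows 88-95 [x1,x2,x3,x4=1011]: 01110111  (ones: 6)
  rows 96-103 [x1,x2,x3,x4=1100]: 11111111  (ones: 8)
  rows 104-111 [x1,x2,x3,x4=1101]: 11111111  (ones: 8)
  rows 112-119 [x1,x2,x3,x4=1110]: 11111111  (ones: 8)
  rows 120-127 [x1,x2,x3,x4=1111]: 11111111  (ones: 8)
Count of 1-rows = 4+4+6+6+8+8+8+8+4+4+6+6+8+8+8+8 = 104

104


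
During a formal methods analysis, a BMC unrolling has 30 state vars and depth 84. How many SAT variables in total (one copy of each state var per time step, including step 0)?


BMC unrolls to depth k, creating one copy of each state var for steps 0..k.
Step count = 84 + 1 = 85 (steps 0 through 84)
Vars per step = 30
Total = 30 * 85 = 2550

2550


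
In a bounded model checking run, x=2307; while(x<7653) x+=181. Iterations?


Step 1: x goes from 2307 toward 7653 by 181; the body runs while x<7653, so iterations = ceil((bound-start)/step)
Step 2: Distance=5346
Step 3: ceil(5346/181)=30

30


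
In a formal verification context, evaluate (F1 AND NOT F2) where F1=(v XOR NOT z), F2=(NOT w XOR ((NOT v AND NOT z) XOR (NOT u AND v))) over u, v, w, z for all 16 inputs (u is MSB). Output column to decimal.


F1 = (v XOR NOT z)
F2 = (NOT w XOR ((NOT v AND NOT z) XOR (NOT u AND v)))
Counterexample to F1=>F2 is where F1=1 and F2=0.
Evaluate each row (bits = u,v,w,z, MSB first):
  row 0 [0000]: F1=1 F2=0 -> F1&~F2 -> 1
  row 1 [0001]: F1=0 F2=1 -> F1&~F2 -> 0
  row 2 [0010]: F1=1 F2=1 -> F1&~F2 -> 0
  row 3 [0011]: F1=0 F2=0 -> F1&~F2 -> 0
  row 4 [0100]: F1=0 F2=0 -> F1&~F2 -> 0
  row 5 [0101]: F1=1 F2=0 -> F1&~F2 -> 1
  row 6 [0110]: F1=0 F2=1 -> F1&~F2 -> 0
  row 7 [0111]: F1=1 F2=1 -> F1&~F2 -> 0
  row 8 [1000]: F1=1 F2=0 -> F1&~F2 -> 1
  row 9 [1001]: F1=0 F2=1 -> F1&~F2 -> 0
  row 10 [1010]: F1=1 F2=1 -> F1&~F2 -> 0
  row 11 [1011]: F1=0 F2=0 -> F1&~F2 -> 0
  row 12 [1100]: F1=0 F2=1 -> F1&~F2 -> 0
  row 13 [1101]: F1=1 F2=1 -> F1&~F2 -> 0
  row 14 [1110]: F1=0 F2=0 -> F1&~F2 -> 0
  row 15 [1111]: F1=1 F2=0 -> F1&~F2 -> 1
Full result column, 4 rows per line (u,v fixed per line; w,z runs 00..11 left to right):
  rows 0-3 [u,v=00]: 1000  = hex 8
  rows 4-7 [u,v=01]: 0100  = hex 4
  rows 8-11 [u,v=10]: 1000  = hex 8
  rows 12-15 [u,v=11]: 0001  = hex 1
Counterexample vector (row 0 .. row 15) = 1000010010000001
Output column grouped in 4s = 1000 0100 1000 0001 = 0x8481
Convert to decimal digit by digit (value = value*16 + digit):
  8 -> 8
  8*16 + 4 = 132
  132*16 + 8 = 2120
  2120*16 + 1 = 33921
Decimal = 33921

33921


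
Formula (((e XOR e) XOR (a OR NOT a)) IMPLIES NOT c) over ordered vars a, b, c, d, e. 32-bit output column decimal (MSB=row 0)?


Formula: (((e XOR e) XOR (a OR NOT a)) IMPLIES NOT c) over a, b, c, d, e (32 rows)
Evaluate each row (bits = a,b,c,d,e, MSB first):
  row 0 [00000]: (((0 XOR 0) XOR (0 OR NOT 0)) IMPLIES NOT 0) -> 1
  row 1 [00001]: (((1 XOR 1) XOR (0 OR NOT 0)) IMPLIES NOT 0) -> 1
  row 2 [00010]: (((0 XOR 0) XOR (0 OR NOT 0)) IMPLIES NOT 0) -> 1
  row 3 [00011]: (((1 XOR 1) XOR (0 OR NOT 0)) IMPLIES NOT 0) -> 1
  row 4 [00100]: (((0 XOR 0) XOR (0 OR NOT 0)) IMPLIES NOT 1) -> 0
  row 5 [00101]: (((1 XOR 1) XOR (0 OR NOT 0)) IMPLIES NOT 1) -> 0
  row 6 [00110]: (((0 XOR 0) XOR (0 OR NOT 0)) IMPLIES NOT 1) -> 0
  row 7 [00111]: (((1 XOR 1) XOR (0 OR NOT 0)) IMPLIES NOT 1) -> 0
  row 8 [01000]: (((0 XOR 0) XOR (0 OR NOT 0)) IMPLIES NOT 0) -> 1
  row 9 [01001]: (((1 XOR 1) XOR (0 OR NOT 0)) IMPLIES NOT 0) -> 1
  row 10 [01010]: (((0 XOR 0) XOR (0 OR NOT 0)) IMPLIES NOT 0) -> 1
  row 11 [01011]: (((1 XOR 1) XOR (0 OR NOT 0)) IMPLIES NOT 0) -> 1
  row 12 [01100]: (((0 XOR 0) XOR (0 OR NOT 0)) IMPLIES NOT 1) -> 0
  row 13 [01101]: (((1 XOR 1) XOR (0 OR NOT 0)) IMPLIES NOT 1) -> 0
  row 14 [01110]: (((0 XOR 0) XOR (0 OR NOT 0)) IMPLIES NOT 1) -> 0
  row 15 [01111]: (((1 XOR 1) XOR (0 OR NOT 0)) IMPLIES NOT 1) -> 0
  row 16 [10000]: (((0 XOR 0) XOR (1 OR NOT 1)) IMPLIES NOT 0) -> 1
  row 17 [10001]: (((1 XOR 1) XOR (1 OR NOT 1)) IMPLIES NOT 0) -> 1
  row 18 [10010]: (((0 XOR 0) XOR (1 OR NOT 1)) IMPLIES NOT 0) -> 1
  row 19 [10011]: (((1 XOR 1) XOR (1 OR NOT 1)) IMPLIES NOT 0) -> 1
  row 20 [10100]: (((0 XOR 0) XOR (1 OR NOT 1)) IMPLIES NOT 1) -> 0
  row 21 [10101]: (((1 XOR 1) XOR (1 OR NOT 1)) IMPLIES NOT 1) -> 0
  row 22 [10110]: (((0 XOR 0) XOR (1 OR NOT 1)) IMPLIES NOT 1) -> 0
  row 23 [10111]: (((1 XOR 1) XOR (1 OR NOT 1)) IMPLIES NOT 1) -> 0
  row 24 [11000]: (((0 XOR 0) XOR (1 OR NOT 1)) IMPLIES NOT 0) -> 1
  row 25 [11001]: (((1 XOR 1) XOR (1 OR NOT 1)) IMPLIES NOT 0) -> 1
  row 26 [11010]: (((0 XOR 0) XOR (1 OR NOT 1)) IMPLIES NOT 0) -> 1
  row 27 [11011]: (((1 XOR 1) XOR (1 OR NOT 1)) IMPLIES NOT 0) -> 1
  row 28 [11100]: (((0 XOR 0) XOR (1 OR NOT 1)) IMPLIES NOT 1) -> 0
  row 29 [11101]: (((1 XOR 1) XOR (1 OR NOT 1)) IMPLIES NOT 1) -> 0
  row 30 [11110]: (((0 XOR 0) XOR (1 OR NOT 1)) IMPLIES NOT 1) -> 0
  row 31 [11111]: (((1 XOR 1) XOR (1 OR NOT 1)) IMPLIES NOT 1) -> 0
Full result column, 4 rows per line (a,b,c fixed per line; d,e runs 00..11 left to right):
  rows 0-3 [a,b,c=000]: 1111  = hex F
  rows 4-7 [a,b,c=001]: 0000  = hex 0
  rows 8-11 [a,b,c=010]: 1111  = hex F
  rows 12-15 [a,b,c=011]: 0000  = hex 0
  rows 16-19 [a,b,c=100]: 1111  = hex F
  rows 20-23 [a,b,c=101]: 0000  = hex 0
  rows 24-27 [a,b,c=110]: 1111  = hex F
  rows 28-31 [a,b,c=111]: 0000  = hex 0
Output column (row 0 .. row 31) = 11110000111100001111000011110000
Output column grouped in 4s = 1111 0000 1111 0000 1111 0000 1111 0000 = 0xF0F0F0F0
Convert to decimal digit by digit (value = value*16 + digit):
  F -> 15
  15*16 + 0 = 240
  240*16 + 15 (F) = 3855
  3855*16 + 0 = 61680
  61680*16 + 15 (F) = 986895
  986895*16 + 0 = 15790320
  15790320*16 + 15 (F) = 252645135
  252645135*16 + 0 = 4042322160
Decimal = 4042322160

4042322160


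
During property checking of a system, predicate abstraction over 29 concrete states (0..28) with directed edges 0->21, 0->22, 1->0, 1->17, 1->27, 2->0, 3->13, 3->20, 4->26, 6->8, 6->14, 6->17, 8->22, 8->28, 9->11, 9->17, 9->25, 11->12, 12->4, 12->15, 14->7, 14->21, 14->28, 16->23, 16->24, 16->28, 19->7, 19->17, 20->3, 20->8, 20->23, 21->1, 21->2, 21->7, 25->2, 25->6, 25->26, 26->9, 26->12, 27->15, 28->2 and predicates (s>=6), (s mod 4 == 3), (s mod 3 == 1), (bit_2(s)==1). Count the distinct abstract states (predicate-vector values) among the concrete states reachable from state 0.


BFS from 0:
Concrete reachable: {0, 1, 2, 7, 15, 17, 21, 22, 27}
Abstract via predicates (s>=6), (s mod 4 == 3), (s mod 3 == 1), (bit_2(s)==1):
  (0,0,0,0) <- {0, 2}
  (0,0,1,0) <- {1}
  (1,0,0,0) <- {17}
  (1,0,0,1) <- {21}
  (1,0,1,1) <- {22}
  (1,1,0,0) <- {27}
  (1,1,0,1) <- {15}
  (1,1,1,1) <- {7}
Distinct abstract states = 8

8


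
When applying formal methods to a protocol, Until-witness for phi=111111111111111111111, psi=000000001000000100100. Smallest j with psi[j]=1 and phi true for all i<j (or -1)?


(phi U psi) at 0: need smallest j with psi[j]=1 and phi[i]=1 for all i in [0,j).
Scan from step 0:
  step 0: phi=1, psi=0 -> continue
  step 1: phi=1, psi=0 -> continue
  step 2: phi=1, psi=0 -> continue
  step 3: phi=1, psi=0 -> continue
  step 8: psi=1 and phi held for [0,8) -> witness found
Witness step = 8

8


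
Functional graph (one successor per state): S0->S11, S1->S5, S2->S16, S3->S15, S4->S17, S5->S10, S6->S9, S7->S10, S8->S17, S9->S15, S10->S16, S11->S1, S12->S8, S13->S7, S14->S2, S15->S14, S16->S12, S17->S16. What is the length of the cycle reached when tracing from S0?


Trace from S0 until a state repeats:
  S0 -> S11 -> S1 -> S5 -> S10 -> S16 -> S12 -> S8 -> S17 -> S16
S16 first seen at step 5, revisited at step 9.
Cycle length = 9 - 5 = 4

4


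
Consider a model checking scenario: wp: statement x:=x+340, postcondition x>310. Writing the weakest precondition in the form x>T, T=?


Formula: wp(x:=E, P) = P[E/x] (substitute E for x in postcondition)
Step 1: Postcondition: x>310
Step 2: Substitute x+340 for x: x+340>310
Step 3: Solve for x: x > 310-340 = -30

-30


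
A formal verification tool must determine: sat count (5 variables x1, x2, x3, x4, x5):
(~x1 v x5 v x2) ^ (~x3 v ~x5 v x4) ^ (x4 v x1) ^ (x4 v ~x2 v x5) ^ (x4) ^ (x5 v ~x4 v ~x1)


CNF with 6 clauses over 5 vars (32 assignments).
An assignment satisfies CNF iff every clause has >=1 true literal.
Check each row (bits = x1,x2,x3,x4,x5; clause T/F shown):
  row 0 [00000]: clauses=TTFTFT -> 0
  row 1 [00001]: clauses=TTFTFT -> 0
  row 2 [00010]: clauses=TTTTTT -> 1
  row 3 [00011]: clauses=TTTTTT -> 1
  row 4 [00100]: clauses=TTFTFT -> 0
  row 5 [00101]: clauses=TFFTFT -> 0
  row 6 [00110]: clauses=TTTTTT -> 1
  row 7 [00111]: clauses=TTTTTT -> 1
  row 8 [01000]: clauses=TTFFFT -> 0
  row 9 [01001]: clauses=TTFTFT -> 0
  row 10 [01010]: clauses=TTTTTT -> 1
  row 11 [01011]: clauses=TTTTTT -> 1
  row 12 [01100]: clauses=TTFFFT -> 0
  row 13 [01101]: clauses=TFFTFT -> 0
  row 14 [01110]: clauses=TTTTTT -> 1
  row 15 [01111]: clauses=TTTTTT -> 1
  row 16 [10000]: clauses=FTTTFT -> 0
  row 17 [10001]: clauses=TTTTFT -> 0
  row 18 [10010]: clauses=FTTTTF -> 0
  row 19 [10011]: clauses=TTTTTT -> 1
  row 20 [10100]: clauses=FTTTFT -> 0
  row 21 [10101]: clauses=TFTTFT -> 0
  row 22 [10110]: clauses=FTTTTF -> 0
  row 23 [10111]: clauses=TTTTTT -> 1
  row 24 [11000]: clauses=TTTFFT -> 0
  row 25 [11001]: clauses=TTTTFT -> 0
  row 26 [11010]: clauses=TTTTTF -> 0
  row 27 [11011]: clauses=TTTTTT -> 1
  row 28 [11100]: clauses=TTTFFT -> 0
  row 29 [11101]: clauses=TFTTFT -> 0
  row 30 [11110]: clauses=TTTTTF -> 0
  row 31 [11111]: clauses=TTTTTT -> 1
Full result column, 8 rows per line (x1,x2 fixed per line; x3,x4,x5 runs 000..111 left to right):
  rows 0-7 [x1,x2=00]: 00110011  (ones: 4)
  rows 8-15 [x1,x2=01]: 00110011  (ones: 4)
  rows 16-23 [x1,x2=10]: 00010001  (ones: 2)
  rows 24-31 [x1,x2=11]: 00010001  (ones: 2)
Satisfying assignments = 4+4+2+2 = 12

12


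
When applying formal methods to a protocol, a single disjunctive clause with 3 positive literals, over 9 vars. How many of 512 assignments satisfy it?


Step 1: Total=2^9=512
Step 2: Unsat when all 3 false: 2^6=64
Step 3: Sat=512-64=448

448


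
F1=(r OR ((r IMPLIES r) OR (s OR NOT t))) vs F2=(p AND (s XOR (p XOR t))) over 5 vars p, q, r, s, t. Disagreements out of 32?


F1 = (r OR ((r IMPLIES r) OR (s OR NOT t)))
F2 = (p AND (s XOR (p XOR t)))
Evaluate both on each of 32 rows (bits = p,q,r,s,t):
  row 0 [00000]: F1=1 F2=0 (differ) -> 1
  row 1 [00001]: F1=1 F2=0 (differ) -> 1
  row 2 [00010]: F1=1 F2=0 (differ) -> 1
  row 3 [00011]: F1=1 F2=0 (differ) -> 1
  row 4 [00100]: F1=1 F2=0 (differ) -> 1
  row 5 [00101]: F1=1 F2=0 (differ) -> 1
  row 6 [00110]: F1=1 F2=0 (differ) -> 1
  row 7 [00111]: F1=1 F2=0 (differ) -> 1
  row 8 [01000]: F1=1 F2=0 (differ) -> 1
  row 9 [01001]: F1=1 F2=0 (differ) -> 1
  row 10 [01010]: F1=1 F2=0 (differ) -> 1
  row 11 [01011]: F1=1 F2=0 (differ) -> 1
  row 12 [01100]: F1=1 F2=0 (differ) -> 1
  row 13 [01101]: F1=1 F2=0 (differ) -> 1
  row 14 [01110]: F1=1 F2=0 (differ) -> 1
  row 15 [01111]: F1=1 F2=0 (differ) -> 1
  row 16 [10000]: F1=1 F2=1 -> 0
  row 17 [10001]: F1=1 F2=0 (differ) -> 1
  row 18 [10010]: F1=1 F2=0 (differ) -> 1
  row 19 [10011]: F1=1 F2=1 -> 0
  row 20 [10100]: F1=1 F2=1 -> 0
  row 21 [10101]: F1=1 F2=0 (differ) -> 1
  row 22 [10110]: F1=1 F2=0 (differ) -> 1
  row 23 [10111]: F1=1 F2=1 -> 0
  row 24 [11000]: F1=1 F2=1 -> 0
  row 25 [11001]: F1=1 F2=0 (differ) -> 1
  row 26 [11010]: F1=1 F2=0 (differ) -> 1
  row 27 [11011]: F1=1 F2=1 -> 0
  row 28 [11100]: F1=1 F2=1 -> 0
  row 29 [11101]: F1=1 F2=0 (differ) -> 1
  row 30 [11110]: F1=1 F2=0 (differ) -> 1
  row 31 [11111]: F1=1 F2=1 -> 0
Full result column, 8 rows per line (p,q fixed per line; r,s,t runs 000..111 left to right):
  rows 0-7 [p,q=00]: 11111111  (ones: 8)
  rows 8-15 [p,q=01]: 11111111  (ones: 8)
  rows 16-23 [p,q=10]: 01100110  (ones: 4)
  rows 24-31 [p,q=11]: 01100110  (ones: 4)
Disagreements = 8+8+4+4 = 24

24


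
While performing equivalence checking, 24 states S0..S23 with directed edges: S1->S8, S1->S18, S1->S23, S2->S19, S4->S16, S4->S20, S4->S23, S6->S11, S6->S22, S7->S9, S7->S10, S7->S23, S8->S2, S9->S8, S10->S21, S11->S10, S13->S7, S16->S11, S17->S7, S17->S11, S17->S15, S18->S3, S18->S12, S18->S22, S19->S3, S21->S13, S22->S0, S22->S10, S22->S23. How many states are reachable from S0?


BFS from S0:
  layer 0: {S0}
Reachable set: {S0}
Count = 1

1


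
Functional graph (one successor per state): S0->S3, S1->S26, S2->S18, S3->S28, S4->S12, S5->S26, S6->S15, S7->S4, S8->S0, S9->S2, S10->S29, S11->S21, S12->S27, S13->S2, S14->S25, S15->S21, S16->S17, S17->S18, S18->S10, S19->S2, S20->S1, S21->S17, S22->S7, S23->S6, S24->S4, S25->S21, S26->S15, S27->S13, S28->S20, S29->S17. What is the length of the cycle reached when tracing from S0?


Trace from S0 until a state repeats:
  S0 -> S3 -> S28 -> S20 -> S1 -> S26 -> S15 -> S21 -> S17 -> S18 -> S10 -> S29 -> S17
S17 first seen at step 8, revisited at step 12.
Cycle length = 12 - 8 = 4

4


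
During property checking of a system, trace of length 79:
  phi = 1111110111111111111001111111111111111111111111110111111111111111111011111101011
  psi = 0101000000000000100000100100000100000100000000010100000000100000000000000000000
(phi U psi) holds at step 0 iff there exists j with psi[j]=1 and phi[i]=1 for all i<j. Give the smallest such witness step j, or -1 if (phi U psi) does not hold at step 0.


(phi U psi) at 0: need smallest j with psi[j]=1 and phi[i]=1 for all i in [0,j).
Scan from step 0:
  step 0: phi=1, psi=0 -> continue
  step 1: psi=1 and phi held for [0,1) -> witness found
Witness step = 1

1


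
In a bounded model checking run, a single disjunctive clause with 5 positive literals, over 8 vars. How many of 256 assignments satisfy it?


Step 1: Total=2^8=256
Step 2: Unsat when all 5 false: 2^3=8
Step 3: Sat=256-8=248

248


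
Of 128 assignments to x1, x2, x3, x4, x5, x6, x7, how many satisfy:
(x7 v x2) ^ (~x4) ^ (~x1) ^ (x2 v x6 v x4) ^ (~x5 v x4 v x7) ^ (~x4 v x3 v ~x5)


CNF with 6 clauses over 7 vars (128 assignments).
An assignment satisfies CNF iff every clause has >=1 true literal.
Check each row (bits = x1,x2,x3,x4,x5,x6,x7; clause T/F shown):
  row 0 [0000000]: clauses=FTTFTT -> 0
  row 1 [0000001]: clauses=TTTFTT -> 0
  row 2 [0000010]: clauses=FTTTTT -> 0
  row 3 [0000011]: clauses=TTTTTT -> 1
  row 4 [0000100]: clauses=FTTFFT -> 0
  (every remaining row is evaluated the same way; all 128 results are listed next)
Full result column, 8 rows per line (x1,x2,x3,x4 fixed per line; x5,x6,x7 runs 000..111 left to right):
  rows 0-7 [x1,x2,x3,x4=0000]: 00010001  (ones: 2)
  rows 8-15 [x1,x2,x3,x4=0001]: 00000000  (ones: 0)
  rows 16-23 [x1,x2,x3,x4=0010]: 00010001  (ones: 2)
  rows 24-31 [x1,x2,x3,x4=0011]: 00000000  (ones: 0)
  rows 32-39 [x1,x2,x3,x4=0100]: 11110101  (ones: 6)
  rows 40-47 [x1,x2,x3,x4=0101]: 00000000  (ones: 0)
  rows 48-55 [x1,x2,x3,x4=0110]: 11110101  (ones: 6)
  rows 56-63 [x1,x2,x3,x4=0111]: 00000000  (ones: 0)
  rows 64-71 [x1,x2,x3,x4=1000]: 00000000  (ones: 0)
  rows 72-79 [x1,x2,x3,x4=1001]: 00000000  (ones: 0)
  rows 80-87 [x1,x2,x3,x4=1010]: 00000000  (ones: 0)
  rows 88-95 [x1,x2,x3,x4=1011]: 00000000  (ones: 0)
  rows 96-103 [x1,x2,x3,x4=1100]: 00000000  (ones: 0)
  rows 104-111 [x1,x2,x3,x4=1101]: 00000000  (ones: 0)
  rows 112-119 [x1,x2,x3,x4=1110]: 00000000  (ones: 0)
  rows 120-127 [x1,x2,x3,x4=1111]: 00000000  (ones: 0)
Satisfying assignments = 2+0+2+0+6+0+6+0+0+0+0+0+0+0+0+0 = 16

16


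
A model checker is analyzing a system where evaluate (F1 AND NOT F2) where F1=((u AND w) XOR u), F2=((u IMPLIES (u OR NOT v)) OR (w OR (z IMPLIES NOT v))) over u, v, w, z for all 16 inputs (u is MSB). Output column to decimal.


F1 = ((u AND w) XOR u)
F2 = ((u IMPLIES (u OR NOT v)) OR (w OR (z IMPLIES NOT v)))
Counterexample to F1=>F2 is where F1=1 and F2=0.
Evaluate each row (bits = u,v,w,z, MSB first):
  row 0 [0000]: F1=0 F2=1 -> F1&~F2 -> 0
  row 1 [0001]: F1=0 F2=1 -> F1&~F2 -> 0
  row 2 [0010]: F1=0 F2=1 -> F1&~F2 -> 0
  row 3 [0011]: F1=0 F2=1 -> F1&~F2 -> 0
  row 4 [0100]: F1=0 F2=1 -> F1&~F2 -> 0
  row 5 [0101]: F1=0 F2=1 -> F1&~F2 -> 0
  row 6 [0110]: F1=0 F2=1 -> F1&~F2 -> 0
  row 7 [0111]: F1=0 F2=1 -> F1&~F2 -> 0
  row 8 [1000]: F1=1 F2=1 -> F1&~F2 -> 0
  row 9 [1001]: F1=1 F2=1 -> F1&~F2 -> 0
  row 10 [1010]: F1=0 F2=1 -> F1&~F2 -> 0
  row 11 [1011]: F1=0 F2=1 -> F1&~F2 -> 0
  row 12 [1100]: F1=1 F2=1 -> F1&~F2 -> 0
  row 13 [1101]: F1=1 F2=1 -> F1&~F2 -> 0
  row 14 [1110]: F1=0 F2=1 -> F1&~F2 -> 0
  row 15 [1111]: F1=0 F2=1 -> F1&~F2 -> 0
Full result column, 4 rows per line (u,v fixed per line; w,z runs 00..11 left to right):
  rows 0-3 [u,v=00]: 0000  = hex 0
  rows 4-7 [u,v=01]: 0000  = hex 0
  rows 8-11 [u,v=10]: 0000  = hex 0
  rows 12-15 [u,v=11]: 0000  = hex 0
Counterexample vector (row 0 .. row 15) = 0000000000000000
Output column grouped in 4s = 0000 0000 0000 0000 = 0x0000
Convert to decimal digit by digit (value = value*16 + digit):
  0 -> 0
  0*16 + 0 = 0
  0*16 + 0 = 0
  0*16 + 0 = 0
Decimal = 0

0


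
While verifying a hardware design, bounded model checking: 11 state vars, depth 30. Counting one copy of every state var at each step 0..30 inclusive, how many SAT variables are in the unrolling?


BMC unrolls to depth k, creating one copy of each state var for steps 0..k.
Step count = 30 + 1 = 31 (steps 0 through 30)
Vars per step = 11
Total = 11 * 31 = 341

341


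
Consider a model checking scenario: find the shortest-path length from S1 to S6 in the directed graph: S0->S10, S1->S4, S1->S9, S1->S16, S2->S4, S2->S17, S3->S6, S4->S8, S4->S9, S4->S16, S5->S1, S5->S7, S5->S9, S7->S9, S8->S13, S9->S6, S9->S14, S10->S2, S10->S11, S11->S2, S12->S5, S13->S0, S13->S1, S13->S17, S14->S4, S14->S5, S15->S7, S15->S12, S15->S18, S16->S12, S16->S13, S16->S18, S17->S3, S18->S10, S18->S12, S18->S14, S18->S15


BFS layer-by-layer from S1:
  dist 0: {S1}
  dist 1: {S4, S9, S16}
  dist 2: {S6, S8, S12, S13, S14, S18}
  -> S6 reached at distance 2
Shortest path length = 2

2


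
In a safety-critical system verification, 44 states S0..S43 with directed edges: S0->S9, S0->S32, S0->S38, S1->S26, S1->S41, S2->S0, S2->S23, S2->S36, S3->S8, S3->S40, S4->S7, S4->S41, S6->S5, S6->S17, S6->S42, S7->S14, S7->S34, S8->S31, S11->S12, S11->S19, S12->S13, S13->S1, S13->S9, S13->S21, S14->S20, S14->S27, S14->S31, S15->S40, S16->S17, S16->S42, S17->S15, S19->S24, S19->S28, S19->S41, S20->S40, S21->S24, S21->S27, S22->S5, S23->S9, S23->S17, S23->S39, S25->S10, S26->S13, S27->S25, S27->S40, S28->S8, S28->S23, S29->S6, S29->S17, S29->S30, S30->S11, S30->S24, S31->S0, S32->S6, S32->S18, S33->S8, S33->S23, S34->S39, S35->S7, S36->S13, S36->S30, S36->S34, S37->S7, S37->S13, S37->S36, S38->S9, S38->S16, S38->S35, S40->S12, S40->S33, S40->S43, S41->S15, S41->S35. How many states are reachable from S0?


BFS from S0:
  layer 0: {S0}
  layer 1: {S9, S32, S38}
  layer 2: {S6, S16, S18, S35}
  layer 3: {S5, S7, S17, S42}
  layer 4: {S14, S15, S34}
  layer 5: {S20, S27, S31, S39, S40}
  layer 6: {S12, S25, S33, S43}
  layer 7: {S8, S10, S13, S23}
  layer 8: {S1, S21}
  layer 9: {S24, S26, S41}
Reachable set: {S0, S1, S5, S6, S7, S8, S9, S10, S12, S13, S14, S15, S16, S17, S18, S20, S21, S23, S24, S25, S26, S27, S31, S32, S33, S34, S35, S38, S39, S40, S41, S42, S43}
Count = 33

33


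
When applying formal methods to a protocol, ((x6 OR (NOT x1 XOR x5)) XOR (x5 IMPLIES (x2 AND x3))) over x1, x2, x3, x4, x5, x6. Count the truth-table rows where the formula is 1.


Formula: ((x6 OR (NOT x1 XOR x5)) XOR (x5 IMPLIES (x2 AND x3))) over 6 vars (64 rows)
Evaluate each row (x1, x2, x3, x4, x5, x6 as bits, MSB first):
  row 0 [000000]: ((0 OR (NOT 0 XOR 0)) XOR (0 IMPLIES (0 AND 0))) -> 0
  row 1 [000001]: ((1 OR (NOT 0 XOR 0)) XOR (0 IMPLIES (0 AND 0))) -> 0
  row 2 [000010]: ((0 OR (NOT 0 XOR 1)) XOR (1 IMPLIES (0 AND 0))) -> 0
  row 3 [000011]: ((1 OR (NOT 0 XOR 1)) XOR (1 IMPLIES (0 AND 0))) -> 1
  row 4 [000100]: ((0 OR (NOT 0 XOR 0)) XOR (0 IMPLIES (0 AND 0))) -> 0
  (every remaining row is evaluated the same way; all 64 results are listed next)
Full result column, 8 rows per line (x1,x2,x3 fixed per line; x4,x5,x6 runs 000..111 left to right):
  rows 0-7 [x1,x2,x3=000]: 00010001  (ones: 2)
  rows 8-15 [x1,x2,x3=001]: 00010001  (ones: 2)
  rows 16-23 [x1,x2,x3=010]: 00010001  (ones: 2)
  rows 24-31 [x1,x2,x3=011]: 00100010  (ones: 2)
  rows 32-39 [x1,x2,x3=100]: 10111011  (ones: 6)
  rows 40-47 [x1,x2,x3=101]: 10111011  (ones: 6)
  rows 48-55 [x1,x2,x3=110]: 10111011  (ones: 6)
  rows 56-63 [x1,x2,x3=111]: 10001000  (ones: 2)
Count of 1-rows = 2+2+2+2+6+6+6+2 = 28

28


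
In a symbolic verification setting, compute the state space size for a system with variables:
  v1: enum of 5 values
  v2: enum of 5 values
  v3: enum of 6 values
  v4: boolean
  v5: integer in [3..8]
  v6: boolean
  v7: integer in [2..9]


State space = product of domain sizes of all variables.
Domain sizes:
  v1 (enum of 5 values): 5
  v2 (enum of 5 values): 5
  v3 (enum of 6 values): 6
  v4 (boolean): 2
  v5 (integer in [3..8]): 6
  v6 (boolean): 2
  v7 (integer in [2..9]): 8
Product = 5 * 5 * 6 * 2 * 6 * 2 * 8 = 28800

28800


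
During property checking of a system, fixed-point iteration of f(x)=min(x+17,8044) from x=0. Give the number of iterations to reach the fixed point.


Step 1: x=0, cap=8044, increment=17
Step 2: x grows by 17 each step until capped at 8044; fixed point is x=8044
Step 3: iterations = ceil(8044/17) = 474

474


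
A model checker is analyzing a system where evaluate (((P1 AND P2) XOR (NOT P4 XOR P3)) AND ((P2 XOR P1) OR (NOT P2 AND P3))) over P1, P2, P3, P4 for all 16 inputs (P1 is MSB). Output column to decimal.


Formula: (((P1 AND P2) XOR (NOT P4 XOR P3)) AND ((P2 XOR P1) OR (NOT P2 AND P3))) over P1, P2, P3, P4 (16 rows)
Evaluate each row (bits = P1,P2,P3,P4, MSB first):
  row 0 [0000]: (((0 AND 0) XOR (NOT 0 XOR 0)) AND ((0 XOR 0) OR (NOT 0 AND 0))) -> 0
  row 1 [0001]: (((0 AND 0) XOR (NOT 1 XOR 0)) AND ((0 XOR 0) OR (NOT 0 AND 0))) -> 0
  row 2 [0010]: (((0 AND 0) XOR (NOT 0 XOR 1)) AND ((0 XOR 0) OR (NOT 0 AND 1))) -> 0
  row 3 [0011]: (((0 AND 0) XOR (NOT 1 XOR 1)) AND ((0 XOR 0) OR (NOT 0 AND 1))) -> 1
  row 4 [0100]: (((0 AND 1) XOR (NOT 0 XOR 0)) AND ((1 XOR 0) OR (NOT 1 AND 0))) -> 1
  row 5 [0101]: (((0 AND 1) XOR (NOT 1 XOR 0)) AND ((1 XOR 0) OR (NOT 1 AND 0))) -> 0
  row 6 [0110]: (((0 AND 1) XOR (NOT 0 XOR 1)) AND ((1 XOR 0) OR (NOT 1 AND 1))) -> 0
  row 7 [0111]: (((0 AND 1) XOR (NOT 1 XOR 1)) AND ((1 XOR 0) OR (NOT 1 AND 1))) -> 1
  row 8 [1000]: (((1 AND 0) XOR (NOT 0 XOR 0)) AND ((0 XOR 1) OR (NOT 0 AND 0))) -> 1
  row 9 [1001]: (((1 AND 0) XOR (NOT 1 XOR 0)) AND ((0 XOR 1) OR (NOT 0 AND 0))) -> 0
  row 10 [1010]: (((1 AND 0) XOR (NOT 0 XOR 1)) AND ((0 XOR 1) OR (NOT 0 AND 1))) -> 0
  row 11 [1011]: (((1 AND 0) XOR (NOT 1 XOR 1)) AND ((0 XOR 1) OR (NOT 0 AND 1))) -> 1
  row 12 [1100]: (((1 AND 1) XOR (NOT 0 XOR 0)) AND ((1 XOR 1) OR (NOT 1 AND 0))) -> 0
  row 13 [1101]: (((1 AND 1) XOR (NOT 1 XOR 0)) AND ((1 XOR 1) OR (NOT 1 AND 0))) -> 0
  row 14 [1110]: (((1 AND 1) XOR (NOT 0 XOR 1)) AND ((1 XOR 1) OR (NOT 1 AND 1))) -> 0
  row 15 [1111]: (((1 AND 1) XOR (NOT 1 XOR 1)) AND ((1 XOR 1) OR (NOT 1 AND 1))) -> 0
Full result column, 4 rows per line (P1,P2 fixed per line; P3,P4 runs 00..11 left to right):
  rows 0-3 [P1,P2=00]: 0001  = hex 1
  rows 4-7 [P1,P2=01]: 1001  = hex 9
  rows 8-11 [P1,P2=10]: 1001  = hex 9
  rows 12-15 [P1,P2=11]: 0000  = hex 0
Output column (row 0 .. row 15) = 0001100110010000
Output column grouped in 4s = 0001 1001 1001 0000 = 0x1990
Convert to decimal digit by digit (value = value*16 + digit):
  1 -> 1
  1*16 + 9 = 25
  25*16 + 9 = 409
  409*16 + 0 = 6544
Decimal = 6544

6544


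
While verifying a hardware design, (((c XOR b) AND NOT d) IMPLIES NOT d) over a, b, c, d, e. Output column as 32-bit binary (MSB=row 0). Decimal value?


Formula: (((c XOR b) AND NOT d) IMPLIES NOT d) over a, b, c, d, e (32 rows)
Evaluate each row (bits = a,b,c,d,e, MSB first):
  row 0 [00000]: (((0 XOR 0) AND NOT 0) IMPLIES NOT 0) -> 1
  row 1 [00001]: (((0 XOR 0) AND NOT 0) IMPLIES NOT 0) -> 1
  row 2 [00010]: (((0 XOR 0) AND NOT 1) IMPLIES NOT 1) -> 1
  row 3 [00011]: (((0 XOR 0) AND NOT 1) IMPLIES NOT 1) -> 1
  row 4 [00100]: (((1 XOR 0) AND NOT 0) IMPLIES NOT 0) -> 1
  row 5 [00101]: (((1 XOR 0) AND NOT 0) IMPLIES NOT 0) -> 1
  row 6 [00110]: (((1 XOR 0) AND NOT 1) IMPLIES NOT 1) -> 1
  row 7 [00111]: (((1 XOR 0) AND NOT 1) IMPLIES NOT 1) -> 1
  row 8 [01000]: (((0 XOR 1) AND NOT 0) IMPLIES NOT 0) -> 1
  row 9 [01001]: (((0 XOR 1) AND NOT 0) IMPLIES NOT 0) -> 1
  row 10 [01010]: (((0 XOR 1) AND NOT 1) IMPLIES NOT 1) -> 1
  row 11 [01011]: (((0 XOR 1) AND NOT 1) IMPLIES NOT 1) -> 1
  row 12 [01100]: (((1 XOR 1) AND NOT 0) IMPLIES NOT 0) -> 1
  row 13 [01101]: (((1 XOR 1) AND NOT 0) IMPLIES NOT 0) -> 1
  row 14 [01110]: (((1 XOR 1) AND NOT 1) IMPLIES NOT 1) -> 1
  row 15 [01111]: (((1 XOR 1) AND NOT 1) IMPLIES NOT 1) -> 1
  row 16 [10000]: (((0 XOR 0) AND NOT 0) IMPLIES NOT 0) -> 1
  row 17 [10001]: (((0 XOR 0) AND NOT 0) IMPLIES NOT 0) -> 1
  row 18 [10010]: (((0 XOR 0) AND NOT 1) IMPLIES NOT 1) -> 1
  row 19 [10011]: (((0 XOR 0) AND NOT 1) IMPLIES NOT 1) -> 1
  row 20 [10100]: (((1 XOR 0) AND NOT 0) IMPLIES NOT 0) -> 1
  row 21 [10101]: (((1 XOR 0) AND NOT 0) IMPLIES NOT 0) -> 1
  row 22 [10110]: (((1 XOR 0) AND NOT 1) IMPLIES NOT 1) -> 1
  row 23 [10111]: (((1 XOR 0) AND NOT 1) IMPLIES NOT 1) -> 1
  row 24 [11000]: (((0 XOR 1) AND NOT 0) IMPLIES NOT 0) -> 1
  row 25 [11001]: (((0 XOR 1) AND NOT 0) IMPLIES NOT 0) -> 1
  row 26 [11010]: (((0 XOR 1) AND NOT 1) IMPLIES NOT 1) -> 1
  row 27 [11011]: (((0 XOR 1) AND NOT 1) IMPLIES NOT 1) -> 1
  row 28 [11100]: (((1 XOR 1) AND NOT 0) IMPLIES NOT 0) -> 1
  row 29 [11101]: (((1 XOR 1) AND NOT 0) IMPLIES NOT 0) -> 1
  row 30 [11110]: (((1 XOR 1) AND NOT 1) IMPLIES NOT 1) -> 1
  row 31 [11111]: (((1 XOR 1) AND NOT 1) IMPLIES NOT 1) -> 1
Full result column, 4 rows per line (a,b,c fixed per line; d,e runs 00..11 left to right):
  rows 0-3 [a,b,c=000]: 1111  = hex F
  rows 4-7 [a,b,c=001]: 1111  = hex F
  rows 8-11 [a,b,c=010]: 1111  = hex F
  rows 12-15 [a,b,c=011]: 1111  = hex F
  rows 16-19 [a,b,c=100]: 1111  = hex F
  rows 20-23 [a,b,c=101]: 1111  = hex F
  rows 24-27 [a,b,c=110]: 1111  = hex F
  rows 28-31 [a,b,c=111]: 1111  = hex F
Output column (row 0 .. row 31) = 11111111111111111111111111111111
Output column grouped in 4s = 1111 1111 1111 1111 1111 1111 1111 1111 = 0xFFFFFFFF
Convert to decimal digit by digit (value = value*16 + digit):
  F -> 15
  15*16 + 15 (F) = 255
  255*16 + 15 (F) = 4095
  4095*16 + 15 (F) = 65535
  65535*16 + 15 (F) = 1048575
  1048575*16 + 15 (F) = 16777215
  16777215*16 + 15 (F) = 268435455
  268435455*16 + 15 (F) = 4294967295
Decimal = 4294967295

4294967295


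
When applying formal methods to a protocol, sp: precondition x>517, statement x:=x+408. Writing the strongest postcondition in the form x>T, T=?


Formula: sp(P, x:=E) = exists old_x. (x = E[old_x/x]) AND P[old_x/x] (old_x is the value of x before the assignment; eliminate old_x by solving x = E[old_x/x] for old_x)
Step 1: Precondition P: x>517, i.e. old_x > 517
Step 2: Assignment gives x = old_x + 408, so old_x = x - 408
Step 3: Substitute into P: x - 408 > 517
Step 4: Simplify: x > 517+408 = 925

925


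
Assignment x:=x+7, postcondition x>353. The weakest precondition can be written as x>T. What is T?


Formula: wp(x:=E, P) = P[E/x] (substitute E for x in postcondition)
Step 1: Postcondition: x>353
Step 2: Substitute x+7 for x: x+7>353
Step 3: Solve for x: x > 353-7 = 346

346


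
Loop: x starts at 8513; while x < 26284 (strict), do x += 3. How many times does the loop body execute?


Step 1: x goes from 8513 toward 26284 by 3; the body runs while x<26284, so iterations = ceil((bound-start)/step)
Step 2: Distance=17771
Step 3: ceil(17771/3)=5924

5924


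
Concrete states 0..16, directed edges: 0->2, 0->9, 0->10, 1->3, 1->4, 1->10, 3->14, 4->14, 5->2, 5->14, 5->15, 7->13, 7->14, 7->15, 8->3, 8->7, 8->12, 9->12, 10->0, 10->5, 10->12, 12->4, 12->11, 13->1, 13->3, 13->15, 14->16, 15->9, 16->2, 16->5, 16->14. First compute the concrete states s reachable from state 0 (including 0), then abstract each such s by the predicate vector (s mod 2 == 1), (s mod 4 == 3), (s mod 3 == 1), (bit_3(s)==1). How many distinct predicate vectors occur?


BFS from 0:
Concrete reachable: {0, 2, 4, 5, 9, 10, 11, 12, 14, 15, 16}
Abstract via predicates (s mod 2 == 1), (s mod 4 == 3), (s mod 3 == 1), (bit_3(s)==1):
  (0,0,0,0) <- {0, 2}
  (0,0,0,1) <- {12, 14}
  (0,0,1,0) <- {4, 16}
  (0,0,1,1) <- {10}
  (1,0,0,0) <- {5}
  (1,0,0,1) <- {9}
  (1,1,0,1) <- {11, 15}
Distinct abstract states = 7

7


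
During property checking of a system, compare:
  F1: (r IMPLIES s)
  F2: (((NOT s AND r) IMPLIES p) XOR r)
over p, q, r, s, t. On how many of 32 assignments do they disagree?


F1 = (r IMPLIES s)
F2 = (((NOT s AND r) IMPLIES p) XOR r)
Evaluate both on each of 32 rows (bits = p,q,r,s,t):
  row 0 [00000]: F1=1 F2=1 -> 0
  row 1 [00001]: F1=1 F2=1 -> 0
  row 2 [00010]: F1=1 F2=1 -> 0
  row 3 [00011]: F1=1 F2=1 -> 0
  row 4 [00100]: F1=0 F2=1 (differ) -> 1
  row 5 [00101]: F1=0 F2=1 (differ) -> 1
  row 6 [00110]: F1=1 F2=0 (differ) -> 1
  row 7 [00111]: F1=1 F2=0 (differ) -> 1
  row 8 [01000]: F1=1 F2=1 -> 0
  row 9 [01001]: F1=1 F2=1 -> 0
  row 10 [01010]: F1=1 F2=1 -> 0
  row 11 [01011]: F1=1 F2=1 -> 0
  row 12 [01100]: F1=0 F2=1 (differ) -> 1
  row 13 [01101]: F1=0 F2=1 (differ) -> 1
  row 14 [01110]: F1=1 F2=0 (differ) -> 1
  row 15 [01111]: F1=1 F2=0 (differ) -> 1
  row 16 [10000]: F1=1 F2=1 -> 0
  row 17 [10001]: F1=1 F2=1 -> 0
  row 18 [10010]: F1=1 F2=1 -> 0
  row 19 [10011]: F1=1 F2=1 -> 0
  row 20 [10100]: F1=0 F2=0 -> 0
  row 21 [10101]: F1=0 F2=0 -> 0
  row 22 [10110]: F1=1 F2=0 (differ) -> 1
  row 23 [10111]: F1=1 F2=0 (differ) -> 1
  row 24 [11000]: F1=1 F2=1 -> 0
  row 25 [11001]: F1=1 F2=1 -> 0
  row 26 [11010]: F1=1 F2=1 -> 0
  row 27 [11011]: F1=1 F2=1 -> 0
  row 28 [11100]: F1=0 F2=0 -> 0
  row 29 [11101]: F1=0 F2=0 -> 0
  row 30 [11110]: F1=1 F2=0 (differ) -> 1
  row 31 [11111]: F1=1 F2=0 (differ) -> 1
Full result column, 8 rows per line (p,q fixed per line; r,s,t runs 000..111 left to right):
  rows 0-7 [p,q=00]: 00001111  (ones: 4)
  rows 8-15 [p,q=01]: 00001111  (ones: 4)
  rows 16-23 [p,q=10]: 00000011  (ones: 2)
  rows 24-31 [p,q=11]: 00000011  (ones: 2)
Disagreements = 4+4+2+2 = 12

12


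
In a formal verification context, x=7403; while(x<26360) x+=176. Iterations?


Step 1: x goes from 7403 toward 26360 by 176; the body runs while x<26360, so iterations = ceil((bound-start)/step)
Step 2: Distance=18957
Step 3: ceil(18957/176)=108

108


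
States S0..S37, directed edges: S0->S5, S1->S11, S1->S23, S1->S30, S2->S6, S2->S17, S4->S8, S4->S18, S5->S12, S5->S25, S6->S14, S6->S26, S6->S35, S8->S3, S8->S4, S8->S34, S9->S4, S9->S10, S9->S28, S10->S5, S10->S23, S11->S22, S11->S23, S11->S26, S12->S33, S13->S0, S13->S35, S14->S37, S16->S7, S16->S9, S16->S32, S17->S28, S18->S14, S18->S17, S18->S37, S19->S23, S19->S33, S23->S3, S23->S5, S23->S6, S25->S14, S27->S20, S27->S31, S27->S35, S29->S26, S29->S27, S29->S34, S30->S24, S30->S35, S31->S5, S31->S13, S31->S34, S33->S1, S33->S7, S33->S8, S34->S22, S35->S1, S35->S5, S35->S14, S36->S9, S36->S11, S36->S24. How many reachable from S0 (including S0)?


BFS from S0:
  layer 0: {S0}
  layer 1: {S5}
  layer 2: {S12, S25}
  layer 3: {S14, S33}
  layer 4: {S1, S7, S8, S37}
  layer 5: {S3, S4, S11, S23, S30, S34}
  layer 6: {S6, S18, S22, S24, S26, S35}
  layer 7: {S17}
  layer 8: {S28}
Reachable set: {S0, S1, S3, S4, S5, S6, S7, S8, S11, S12, S14, S17, S18, S22, S23, S24, S25, S26, S28, S30, S33, S34, S35, S37}
Count = 24

24
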